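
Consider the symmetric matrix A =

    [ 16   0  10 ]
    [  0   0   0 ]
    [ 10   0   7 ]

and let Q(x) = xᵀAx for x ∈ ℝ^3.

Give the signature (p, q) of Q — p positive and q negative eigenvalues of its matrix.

(2, 0)

Congruent diagonalization of A (simultaneous row and column reduction) yields pivots 16, 0, 3/4.
That gives 2 positive, 1 zero pivots.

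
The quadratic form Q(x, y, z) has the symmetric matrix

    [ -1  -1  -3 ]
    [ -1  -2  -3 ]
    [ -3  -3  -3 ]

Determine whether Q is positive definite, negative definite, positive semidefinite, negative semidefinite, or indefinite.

indefinite

Symmetric row and column elimination reduces A to a congruent diagonal form with pivots -1, -1, 6.
So there are 1 positive, 2 negative pivots.
Hence Q is indefinite.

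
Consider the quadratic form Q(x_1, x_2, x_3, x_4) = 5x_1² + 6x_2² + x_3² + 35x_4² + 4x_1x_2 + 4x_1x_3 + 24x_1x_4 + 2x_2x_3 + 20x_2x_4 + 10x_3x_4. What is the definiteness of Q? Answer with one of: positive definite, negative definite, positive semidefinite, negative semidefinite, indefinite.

The symmetric matrix is A = [[5, 2, 2, 12], [2, 6, 1, 10], [2, 1, 1, 5], [12, 10, 5, 35]].
Symmetric row and column elimination reduces A to a congruent diagonal form with pivots 5, 26/5, 5/26, 1.
So there are 4 positive pivots.
Hence Q is positive definite.

positive definite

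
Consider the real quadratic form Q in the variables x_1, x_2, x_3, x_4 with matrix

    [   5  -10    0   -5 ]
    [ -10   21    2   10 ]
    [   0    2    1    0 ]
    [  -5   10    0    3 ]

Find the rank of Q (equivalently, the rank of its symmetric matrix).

4

Row-reducing A symmetrically gives the diagonal entries 5, 1, -3, -2.
So there are 2 positive, 2 negative pivots.
The rank is the number of nonzero pivots: 4.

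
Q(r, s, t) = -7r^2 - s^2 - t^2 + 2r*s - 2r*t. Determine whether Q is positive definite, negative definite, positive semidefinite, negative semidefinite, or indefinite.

negative definite

The symmetric matrix of Q is A = [[-7, 1, -1], [1, -1, 0], [-1, 0, -1]].
Leading principal minors: Δ_1 = -7, Δ_2 = 6, Δ_3 = -5.
The signs alternate starting with Δ_1 < 0, so by Sylvester's criterion Q is negative definite.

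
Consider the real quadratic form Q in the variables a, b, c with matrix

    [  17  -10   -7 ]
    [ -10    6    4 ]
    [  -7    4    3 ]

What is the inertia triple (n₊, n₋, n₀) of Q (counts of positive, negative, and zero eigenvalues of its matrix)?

(2, 0, 1)

Symmetric row and column elimination reduces A to a congruent diagonal form with pivots 17, 2/17, 0.
So there are 2 positive, 1 zero pivots.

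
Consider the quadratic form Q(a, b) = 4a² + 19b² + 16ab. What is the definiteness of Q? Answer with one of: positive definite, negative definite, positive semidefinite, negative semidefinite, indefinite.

The symmetric matrix of Q is A = [[4, 8], [8, 19]].
Leading principal minors: Δ_1 = 4, Δ_2 = 12.
All leading principal minors are positive, so by Sylvester's criterion Q is positive definite.

positive definite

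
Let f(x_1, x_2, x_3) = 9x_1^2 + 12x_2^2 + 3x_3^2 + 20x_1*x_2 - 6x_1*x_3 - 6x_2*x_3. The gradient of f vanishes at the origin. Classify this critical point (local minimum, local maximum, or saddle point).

local minimum

The Hessian at the origin is H = [[18, 20, -6], [20, 24, -6], [-6, -6, 6]].
An LDLᵀ factorisation of H has diagonal entries 18, 16/9, 15/4.
That gives 3 positive pivots.
H is positive definite, so the origin is a strict local minimum.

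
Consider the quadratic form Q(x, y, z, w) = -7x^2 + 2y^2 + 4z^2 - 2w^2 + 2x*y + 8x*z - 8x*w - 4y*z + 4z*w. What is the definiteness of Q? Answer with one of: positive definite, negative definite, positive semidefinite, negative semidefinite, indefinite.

The symmetric matrix is A = [[-7, 1, 4, -4], [1, 2, -2, 0], [4, -2, 4, 2], [-4, 0, 2, -2]].
Congruent diagonalization of A (simultaneous row and column reduction) yields pivots -7, 15/7, 16/3, 1/20.
That gives 3 positive, 1 negative pivots.
Hence Q is indefinite.

indefinite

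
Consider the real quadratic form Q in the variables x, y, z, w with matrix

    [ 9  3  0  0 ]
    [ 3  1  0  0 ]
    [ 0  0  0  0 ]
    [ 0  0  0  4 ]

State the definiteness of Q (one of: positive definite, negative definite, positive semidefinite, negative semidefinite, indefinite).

Congruent diagonalization of A (simultaneous row and column reduction) yields pivots 9, 0, 0, 4.
That gives 2 positive, 2 zero pivots.
Hence Q is positive semidefinite.

positive semidefinite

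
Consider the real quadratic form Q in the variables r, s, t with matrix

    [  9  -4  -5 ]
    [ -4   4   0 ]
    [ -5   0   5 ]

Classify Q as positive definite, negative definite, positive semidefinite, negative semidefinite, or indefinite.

positive semidefinite

Applying the same elementary operations to the rows and columns of A produces a congruent diagonal matrix with entries 9, 20/9, 0.
That gives 2 positive, 1 zero pivots.
Hence Q is positive semidefinite.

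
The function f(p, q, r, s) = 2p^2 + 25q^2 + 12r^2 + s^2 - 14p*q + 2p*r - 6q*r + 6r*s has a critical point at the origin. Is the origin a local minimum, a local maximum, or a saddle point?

The Hessian at the origin is H = [[4, -14, 2, 0], [-14, 50, -6, 0], [2, -6, 24, 6], [0, 0, 6, 2]].
Row-reducing H symmetrically gives the diagonal entries 4, 1, 22, 4/11.
Counting signs: 4 positive.
H is positive definite, so the origin is a strict local minimum.

local minimum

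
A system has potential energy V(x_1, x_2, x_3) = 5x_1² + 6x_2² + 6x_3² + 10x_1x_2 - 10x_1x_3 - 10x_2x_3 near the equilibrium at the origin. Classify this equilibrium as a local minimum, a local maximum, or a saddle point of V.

The Hessian at the origin is H = [[10, 10, -10], [10, 12, -10], [-10, -10, 12]].
Applying the same elementary operations to the rows and columns of H produces a congruent diagonal matrix with entries 10, 2, 2.
That gives 3 positive pivots.
H is positive definite, so the origin is a strict local minimum.

local minimum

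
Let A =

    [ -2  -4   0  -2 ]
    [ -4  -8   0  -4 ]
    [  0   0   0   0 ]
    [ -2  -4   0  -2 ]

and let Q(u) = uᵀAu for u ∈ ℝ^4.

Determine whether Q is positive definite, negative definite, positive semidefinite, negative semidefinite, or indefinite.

negative semidefinite

Congruent diagonalization of A (simultaneous row and column reduction) yields pivots -2, 0, 0, 0.
So there are 1 negative, 3 zero pivots.
Hence Q is negative semidefinite.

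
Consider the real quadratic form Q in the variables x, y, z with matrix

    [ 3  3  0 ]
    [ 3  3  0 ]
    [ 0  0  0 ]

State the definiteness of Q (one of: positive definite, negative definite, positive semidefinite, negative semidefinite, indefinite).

Congruent diagonalization of A (simultaneous row and column reduction) yields pivots 3, 0, 0.
Counting signs: 1 positive, 2 zero.
Hence Q is positive semidefinite.

positive semidefinite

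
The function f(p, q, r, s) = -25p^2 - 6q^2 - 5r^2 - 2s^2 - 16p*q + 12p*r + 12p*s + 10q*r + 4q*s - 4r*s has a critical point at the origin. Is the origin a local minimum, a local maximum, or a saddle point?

local maximum

The Hessian at the origin is H = [[-50, -16, 12, 12], [-16, -12, 10, 4], [12, 10, -10, -4], [12, 4, -4, -4]].
Applying the same elementary operations to the rows and columns of H produces a congruent diagonal matrix with entries -50, -172/25, -69/43, -12/23.
So there are 4 negative pivots.
H is negative definite, so the origin is a strict local maximum.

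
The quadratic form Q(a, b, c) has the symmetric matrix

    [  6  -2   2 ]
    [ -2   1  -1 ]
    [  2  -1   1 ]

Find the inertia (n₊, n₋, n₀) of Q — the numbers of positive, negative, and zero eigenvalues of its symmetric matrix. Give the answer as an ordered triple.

(2, 0, 1)

Symmetric row and column elimination reduces A to a congruent diagonal form with pivots 6, 1/3, 0.
So there are 2 positive, 1 zero pivots.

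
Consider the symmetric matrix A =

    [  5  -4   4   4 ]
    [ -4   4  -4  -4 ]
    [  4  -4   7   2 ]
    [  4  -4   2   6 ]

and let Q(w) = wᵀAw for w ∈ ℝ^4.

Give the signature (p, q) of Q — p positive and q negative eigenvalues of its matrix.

Symmetric row and column elimination reduces A to a congruent diagonal form with pivots 5, 4/5, 3, 2/3.
That gives 4 positive pivots.

(4, 0)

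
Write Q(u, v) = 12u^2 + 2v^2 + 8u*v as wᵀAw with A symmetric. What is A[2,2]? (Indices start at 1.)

2

The coefficient of v^2 in Q is 2, and that is exactly A[2,2].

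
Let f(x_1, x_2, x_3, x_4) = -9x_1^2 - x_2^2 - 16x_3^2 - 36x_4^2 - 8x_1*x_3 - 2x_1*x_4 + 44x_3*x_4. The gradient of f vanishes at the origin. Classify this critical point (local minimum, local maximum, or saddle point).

The Hessian at the origin is H = [[-18, 0, -8, -2], [0, -2, 0, 0], [-8, 0, -32, 44], [-2, 0, 44, -72]].
Applying the same elementary operations to the rows and columns of H produces a congruent diagonal matrix with entries -18, -2, -256/9, -15/16.
That gives 4 negative pivots.
H is negative definite, so the origin is a strict local maximum.

local maximum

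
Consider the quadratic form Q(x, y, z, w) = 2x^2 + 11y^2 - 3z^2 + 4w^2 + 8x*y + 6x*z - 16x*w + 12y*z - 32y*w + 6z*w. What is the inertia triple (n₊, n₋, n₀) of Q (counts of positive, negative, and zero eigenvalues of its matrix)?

The symmetric matrix is A = [[2, 4, 3, -8], [4, 11, 6, -16], [3, 6, -3, 3], [-8, -16, 3, 4]].
Row-reducing A symmetrically gives the diagonal entries 2, 3, -15/2, 2.
So there are 3 positive, 1 negative pivots.

(3, 1, 0)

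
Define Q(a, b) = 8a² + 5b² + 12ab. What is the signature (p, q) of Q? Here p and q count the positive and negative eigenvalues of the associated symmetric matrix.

The symmetric matrix is A = [[8, 6], [6, 5]].
An LDLᵀ factorisation of A has diagonal entries 8, 1/2.
Counting signs: 2 positive.

(2, 0)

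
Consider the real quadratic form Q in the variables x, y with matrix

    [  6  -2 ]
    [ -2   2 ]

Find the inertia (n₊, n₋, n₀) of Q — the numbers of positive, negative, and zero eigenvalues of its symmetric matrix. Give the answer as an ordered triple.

(2, 0, 0)

Row-reducing A symmetrically gives the diagonal entries 6, 4/3.
So there are 2 positive pivots.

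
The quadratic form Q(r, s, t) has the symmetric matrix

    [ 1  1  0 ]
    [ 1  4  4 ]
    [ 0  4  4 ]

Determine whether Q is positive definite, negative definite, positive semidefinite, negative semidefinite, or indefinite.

Congruent diagonalization of A (simultaneous row and column reduction) yields pivots 1, 3, -4/3.
That gives 2 positive, 1 negative pivots.
Hence Q is indefinite.

indefinite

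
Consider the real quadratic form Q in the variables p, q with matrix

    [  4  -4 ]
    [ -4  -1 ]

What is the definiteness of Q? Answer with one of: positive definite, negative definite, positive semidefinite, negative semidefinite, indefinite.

Applying the same elementary operations to the rows and columns of A produces a congruent diagonal matrix with entries 4, -5.
That gives 1 positive, 1 negative pivots.
Hence Q is indefinite.

indefinite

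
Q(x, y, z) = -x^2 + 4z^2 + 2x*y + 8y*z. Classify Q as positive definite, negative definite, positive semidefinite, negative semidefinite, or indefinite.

indefinite

The symmetric matrix is A = [[-1, 1, 0], [1, 0, 4], [0, 4, 4]].
Applying the same elementary operations to the rows and columns of A produces a congruent diagonal matrix with entries -1, 1, -12.
That gives 1 positive, 2 negative pivots.
Hence Q is indefinite.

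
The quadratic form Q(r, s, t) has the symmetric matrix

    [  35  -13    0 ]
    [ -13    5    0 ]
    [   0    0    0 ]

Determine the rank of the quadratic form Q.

2

Applying the same elementary operations to the rows and columns of A produces a congruent diagonal matrix with entries 35, 6/35, 0.
Counting signs: 2 positive, 1 zero.
The rank is the number of nonzero pivots: 2.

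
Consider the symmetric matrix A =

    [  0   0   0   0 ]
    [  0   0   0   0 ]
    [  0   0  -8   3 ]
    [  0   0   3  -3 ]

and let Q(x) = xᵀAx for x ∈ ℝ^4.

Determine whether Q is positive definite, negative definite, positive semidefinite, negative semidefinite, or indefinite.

negative semidefinite

Applying the same elementary operations to the rows and columns of A produces a congruent diagonal matrix with entries 0, 0, -8, -15/8.
So there are 2 negative, 2 zero pivots.
Hence Q is negative semidefinite.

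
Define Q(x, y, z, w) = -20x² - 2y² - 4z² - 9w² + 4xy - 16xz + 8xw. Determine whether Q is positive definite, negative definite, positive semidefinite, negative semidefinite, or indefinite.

negative definite

Write A = [[-20, 2, -8, 4], [2, -2, 0, 0], [-8, 0, -4, 0], [4, 0, 0, -9]].
An LDLᵀ factorisation of A has diagonal entries -20, -9/5, -4/9, -1.
That gives 4 negative pivots.
Hence Q is negative definite.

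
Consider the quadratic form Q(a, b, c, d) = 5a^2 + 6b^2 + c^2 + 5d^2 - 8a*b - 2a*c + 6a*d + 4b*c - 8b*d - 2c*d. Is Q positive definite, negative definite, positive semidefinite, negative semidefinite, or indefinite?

positive definite

The symmetric matrix of Q is A = [[5, -4, -1, 3], [-4, 6, 2, -4], [-1, 2, 1, -1], [3, -4, -1, 5]].
Leading principal minors: Δ_1 = 5, Δ_2 = 14, Δ_3 = 4, Δ_4 = 8.
All leading principal minors are positive, so by Sylvester's criterion Q is positive definite.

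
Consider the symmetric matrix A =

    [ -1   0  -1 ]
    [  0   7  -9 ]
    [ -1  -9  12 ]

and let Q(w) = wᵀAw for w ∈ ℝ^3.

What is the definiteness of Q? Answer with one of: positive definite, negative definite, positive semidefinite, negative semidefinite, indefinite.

indefinite

An LDLᵀ factorisation of A has diagonal entries -1, 7, 10/7.
That gives 2 positive, 1 negative pivots.
Hence Q is indefinite.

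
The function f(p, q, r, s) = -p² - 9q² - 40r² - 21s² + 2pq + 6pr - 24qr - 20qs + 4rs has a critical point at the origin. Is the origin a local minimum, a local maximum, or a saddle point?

The Hessian at the origin is H = [[-2, 2, 6, 0], [2, -18, -24, -20], [6, -24, -80, 4], [0, -20, 4, -42]].
Congruent diagonalization of H (simultaneous row and column reduction) yields pivots -2, -16, -167/4, -30/167.
So there are 4 negative pivots.
H is negative definite, so the origin is a strict local maximum.

local maximum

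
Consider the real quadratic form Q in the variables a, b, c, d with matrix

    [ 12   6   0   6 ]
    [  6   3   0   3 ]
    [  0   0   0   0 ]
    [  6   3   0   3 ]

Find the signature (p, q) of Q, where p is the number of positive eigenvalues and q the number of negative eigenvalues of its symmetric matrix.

(1, 0)

Symmetric row and column elimination reduces A to a congruent diagonal form with pivots 12, 0, 0, 0.
So there are 1 positive, 3 zero pivots.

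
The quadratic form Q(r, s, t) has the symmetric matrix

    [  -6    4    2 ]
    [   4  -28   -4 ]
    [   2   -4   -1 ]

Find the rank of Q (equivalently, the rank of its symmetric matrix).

3

Congruent diagonalization of A (simultaneous row and column reduction) yields pivots -6, -76/3, -1/19.
So there are 3 negative pivots.
The rank is the number of nonzero pivots: 3.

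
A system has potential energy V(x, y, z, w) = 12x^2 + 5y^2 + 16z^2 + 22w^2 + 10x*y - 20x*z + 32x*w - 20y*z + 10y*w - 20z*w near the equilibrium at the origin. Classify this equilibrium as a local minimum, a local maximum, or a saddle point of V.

The Hessian at the origin is H = [[24, 10, -20, 32], [10, 10, -20, 10], [-20, -20, 32, -20], [32, 10, -20, 44]].
Applying the same elementary operations to the rows and columns of H produces a congruent diagonal matrix with entries 24, 35/6, -8, -4/7.
Counting signs: 2 positive, 2 negative.
H is indefinite, so the origin is a saddle point.

saddle point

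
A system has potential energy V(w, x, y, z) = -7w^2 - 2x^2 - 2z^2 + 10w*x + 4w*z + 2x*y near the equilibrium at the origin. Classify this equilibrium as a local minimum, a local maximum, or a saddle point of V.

The Hessian at the origin is H = [[-14, 10, 0, 4], [10, -4, 2, 0], [0, 2, 0, 0], [4, 0, 0, -4]].
Applying the same elementary operations to the rows and columns of H produces a congruent diagonal matrix with entries -14, 22/7, -14/11, -20/7.
Counting signs: 1 positive, 3 negative.
H is indefinite, so the origin is a saddle point.

saddle point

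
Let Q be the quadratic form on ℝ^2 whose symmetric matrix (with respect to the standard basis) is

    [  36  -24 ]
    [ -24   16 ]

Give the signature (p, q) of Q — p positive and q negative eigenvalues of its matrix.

(1, 0)

Symmetric row and column elimination reduces A to a congruent diagonal form with pivots 36, 0.
So there are 1 positive, 1 zero pivots.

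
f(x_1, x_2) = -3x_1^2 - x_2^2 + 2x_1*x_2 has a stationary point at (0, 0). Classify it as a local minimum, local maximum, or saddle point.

The Hessian at the origin is H = [[-6, 2], [2, -2]].
det H = -6·-2 − (2)² = 8 > 0 and H[1,1] = -6 < 0, so H is negative definite.
Therefore the origin is a local maximum.

local maximum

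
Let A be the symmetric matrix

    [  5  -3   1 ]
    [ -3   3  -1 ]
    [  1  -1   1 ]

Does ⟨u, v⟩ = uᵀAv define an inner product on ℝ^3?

yes

Leading principal minors: Δ_1 = 5, Δ_2 = 6, Δ_3 = 4.
All leading principal minors are positive, so by Sylvester's criterion Q is positive definite.
⟨·,·⟩ is an inner product exactly when A is positive definite.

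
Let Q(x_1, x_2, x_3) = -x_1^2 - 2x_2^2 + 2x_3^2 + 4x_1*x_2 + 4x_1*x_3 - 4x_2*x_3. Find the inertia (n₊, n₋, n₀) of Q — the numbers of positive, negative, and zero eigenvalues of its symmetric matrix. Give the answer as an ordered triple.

(2, 1, 0)

The associated matrix is A = [[-1, 2, 2], [2, -2, -2], [2, -2, 2]].
An LDLᵀ factorisation of A has diagonal entries -1, 2, 4.
That gives 2 positive, 1 negative pivots.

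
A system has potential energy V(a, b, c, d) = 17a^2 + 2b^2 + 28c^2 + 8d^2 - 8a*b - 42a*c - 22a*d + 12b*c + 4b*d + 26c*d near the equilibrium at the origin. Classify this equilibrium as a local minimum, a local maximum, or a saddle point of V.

The Hessian at the origin is H = [[34, -8, -42, -22], [-8, 4, 12, 4], [-42, 12, 56, 26], [-22, 4, 26, 16]].
Congruent diagonalization of H (simultaneous row and column reduction) yields pivots 34, 36/17, 2, 10/9.
So there are 4 positive pivots.
H is positive definite, so the origin is a strict local minimum.

local minimum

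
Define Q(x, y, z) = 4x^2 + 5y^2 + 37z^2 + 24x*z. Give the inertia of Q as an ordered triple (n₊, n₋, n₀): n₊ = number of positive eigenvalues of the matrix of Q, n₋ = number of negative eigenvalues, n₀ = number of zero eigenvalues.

The associated matrix is A = [[4, 0, 12], [0, 5, 0], [12, 0, 37]].
Congruent diagonalization of A (simultaneous row and column reduction) yields pivots 4, 5, 1.
Counting signs: 3 positive.

(3, 0, 0)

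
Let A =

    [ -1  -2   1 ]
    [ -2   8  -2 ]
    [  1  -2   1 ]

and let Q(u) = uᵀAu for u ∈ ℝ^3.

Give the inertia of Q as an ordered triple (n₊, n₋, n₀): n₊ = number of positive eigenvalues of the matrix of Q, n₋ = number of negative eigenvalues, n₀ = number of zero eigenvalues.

An LDLᵀ factorisation of A has diagonal entries -1, 12, 2/3.
So there are 2 positive, 1 negative pivots.

(2, 1, 0)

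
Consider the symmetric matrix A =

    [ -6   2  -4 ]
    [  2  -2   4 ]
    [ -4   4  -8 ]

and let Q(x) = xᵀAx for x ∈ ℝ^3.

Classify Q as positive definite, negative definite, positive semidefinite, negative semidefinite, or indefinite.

Congruent diagonalization of A (simultaneous row and column reduction) yields pivots -6, -4/3, 0.
That gives 2 negative, 1 zero pivots.
Hence Q is negative semidefinite.

negative semidefinite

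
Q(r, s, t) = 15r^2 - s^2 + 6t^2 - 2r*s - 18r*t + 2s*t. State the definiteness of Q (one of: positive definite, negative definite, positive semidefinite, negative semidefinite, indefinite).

The associated matrix is A = [[15, -1, -9], [-1, -1, 1], [-9, 1, 6]].
Row-reducing A symmetrically gives the diagonal entries 15, -16/15, 3/4.
That gives 2 positive, 1 negative pivots.
Hence Q is indefinite.

indefinite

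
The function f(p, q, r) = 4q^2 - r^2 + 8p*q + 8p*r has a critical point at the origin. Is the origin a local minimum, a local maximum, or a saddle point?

The Hessian at the origin is H = [[0, 8, 8], [8, 8, 0], [8, 0, -2]].
H is indefinite, so the origin is a saddle point.

saddle point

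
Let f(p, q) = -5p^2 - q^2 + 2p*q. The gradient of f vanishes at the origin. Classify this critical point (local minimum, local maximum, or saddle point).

local maximum

The Hessian at the origin is H = [[-10, 2], [2, -2]].
det H = -10·-2 − (2)² = 16 > 0 and H[1,1] = -10 < 0, so H is negative definite.
Therefore the origin is a local maximum.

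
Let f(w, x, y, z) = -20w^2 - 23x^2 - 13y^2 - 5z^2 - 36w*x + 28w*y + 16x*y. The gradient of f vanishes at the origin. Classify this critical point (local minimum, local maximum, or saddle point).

The Hessian at the origin is H = [[-40, -36, 28, 0], [-36, -46, 16, 0], [28, 16, -26, 0], [0, 0, 0, -10]].
Applying the same elementary operations to the rows and columns of H produces a congruent diagonal matrix with entries -40, -68/5, -3/17, -10.
That gives 4 negative pivots.
H is negative definite, so the origin is a strict local maximum.

local maximum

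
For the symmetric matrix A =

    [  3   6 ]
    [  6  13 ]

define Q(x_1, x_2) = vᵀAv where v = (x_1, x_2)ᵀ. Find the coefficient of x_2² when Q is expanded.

13

The coefficient of x_2² is the diagonal entry A[2,2] = 13.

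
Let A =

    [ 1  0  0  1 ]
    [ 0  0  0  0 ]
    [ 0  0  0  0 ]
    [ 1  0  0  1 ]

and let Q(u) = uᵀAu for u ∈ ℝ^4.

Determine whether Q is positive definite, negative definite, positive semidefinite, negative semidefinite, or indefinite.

Congruent diagonalization of A (simultaneous row and column reduction) yields pivots 1, 0, 0, 0.
That gives 1 positive, 3 zero pivots.
Hence Q is positive semidefinite.

positive semidefinite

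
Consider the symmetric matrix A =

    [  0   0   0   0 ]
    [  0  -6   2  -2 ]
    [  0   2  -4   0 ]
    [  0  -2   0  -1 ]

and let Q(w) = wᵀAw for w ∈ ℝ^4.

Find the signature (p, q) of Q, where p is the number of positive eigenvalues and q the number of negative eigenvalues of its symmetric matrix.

(0, 3)

Congruent diagonalization of A (simultaneous row and column reduction) yields pivots 0, -6, -10/3, -1/5.
Counting signs: 3 negative, 1 zero.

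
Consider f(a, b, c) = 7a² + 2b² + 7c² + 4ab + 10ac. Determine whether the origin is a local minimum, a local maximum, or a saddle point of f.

The Hessian at the origin is H = [[14, 4, 10], [4, 4, 0], [10, 0, 14]].
Row-reducing H symmetrically gives the diagonal entries 14, 20/7, 4.
So there are 3 positive pivots.
H is positive definite, so the origin is a strict local minimum.

local minimum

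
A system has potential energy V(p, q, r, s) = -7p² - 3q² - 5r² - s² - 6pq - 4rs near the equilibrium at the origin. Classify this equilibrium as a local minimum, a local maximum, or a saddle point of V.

local maximum

The Hessian at the origin is H = [[-14, -6, 0, 0], [-6, -6, 0, 0], [0, 0, -10, -4], [0, 0, -4, -2]].
An LDLᵀ factorisation of H has diagonal entries -14, -24/7, -10, -2/5.
So there are 4 negative pivots.
H is negative definite, so the origin is a strict local maximum.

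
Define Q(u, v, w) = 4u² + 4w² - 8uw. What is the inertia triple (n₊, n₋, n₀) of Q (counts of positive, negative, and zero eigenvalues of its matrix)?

The symmetric matrix is A = [[4, 0, -4], [0, 0, 0], [-4, 0, 4]].
Symmetric row and column elimination reduces A to a congruent diagonal form with pivots 4, 0, 0.
That gives 1 positive, 2 zero pivots.

(1, 0, 2)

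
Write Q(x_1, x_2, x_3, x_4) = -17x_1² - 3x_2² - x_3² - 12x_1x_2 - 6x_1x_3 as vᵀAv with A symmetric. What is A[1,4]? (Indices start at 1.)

0

The coefficient of x_1·x_4 in Q is 0. For a symmetric A this equals A[1,4] + A[4,1] = 2·A[1,4].
So A[1,4] = 0/2 = 0.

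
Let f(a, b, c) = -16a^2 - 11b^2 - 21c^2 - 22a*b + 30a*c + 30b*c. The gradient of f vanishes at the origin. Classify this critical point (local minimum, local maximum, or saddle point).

local maximum

The Hessian at the origin is H = [[-32, -22, 30], [-22, -22, 30], [30, 30, -42]].
Row-reducing H symmetrically gives the diagonal entries -32, -55/8, -12/11.
So there are 3 negative pivots.
H is negative definite, so the origin is a strict local maximum.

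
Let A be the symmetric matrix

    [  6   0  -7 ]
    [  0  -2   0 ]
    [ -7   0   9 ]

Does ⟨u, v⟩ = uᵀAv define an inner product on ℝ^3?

no

Applying the same elementary operations to the rows and columns of A produces a congruent diagonal matrix with entries 6, -2, 5/6.
So there are 2 positive, 1 negative pivots.
Hence Q is indefinite.
⟨·,·⟩ is an inner product exactly when A is positive definite.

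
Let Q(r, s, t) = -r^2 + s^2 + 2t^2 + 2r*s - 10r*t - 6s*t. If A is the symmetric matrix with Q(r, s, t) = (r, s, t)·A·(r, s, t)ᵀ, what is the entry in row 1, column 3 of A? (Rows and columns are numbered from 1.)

The coefficient of r·t in Q is -10. For a symmetric A this equals A[1,3] + A[3,1] = 2·A[1,3].
So A[1,3] = -10/2 = -5.

-5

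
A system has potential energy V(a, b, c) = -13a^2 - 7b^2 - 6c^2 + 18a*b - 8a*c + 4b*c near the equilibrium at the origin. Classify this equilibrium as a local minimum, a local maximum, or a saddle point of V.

local maximum

The Hessian at the origin is H = [[-26, 18, -8], [18, -14, 4], [-8, 4, -12]].
An LDLᵀ factorisation of H has diagonal entries -26, -20/13, -8.
That gives 3 negative pivots.
H is negative definite, so the origin is a strict local maximum.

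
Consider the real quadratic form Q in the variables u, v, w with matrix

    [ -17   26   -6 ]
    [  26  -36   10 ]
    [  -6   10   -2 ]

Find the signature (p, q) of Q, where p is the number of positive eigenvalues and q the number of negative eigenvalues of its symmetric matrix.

Symmetric row and column elimination reduces A to a congruent diagonal form with pivots -17, 64/17, -1/16.
So there are 1 positive, 2 negative pivots.

(1, 2)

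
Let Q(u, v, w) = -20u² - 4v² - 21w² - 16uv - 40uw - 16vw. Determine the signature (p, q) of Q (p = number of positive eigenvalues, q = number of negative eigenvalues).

The symmetric matrix is A = [[-20, -8, -20], [-8, -4, -8], [-20, -8, -21]].
Symmetric row and column elimination reduces A to a congruent diagonal form with pivots -20, -4/5, -1.
Counting signs: 3 negative.

(0, 3)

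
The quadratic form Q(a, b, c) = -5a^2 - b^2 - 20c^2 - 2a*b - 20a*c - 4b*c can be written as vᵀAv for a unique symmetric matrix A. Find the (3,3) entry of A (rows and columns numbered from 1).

-20

The coefficient of c^2 in Q is -20, and that is exactly A[3,3].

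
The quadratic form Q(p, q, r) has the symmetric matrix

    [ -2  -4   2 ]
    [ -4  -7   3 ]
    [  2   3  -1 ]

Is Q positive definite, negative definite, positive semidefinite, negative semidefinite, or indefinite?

Congruent diagonalization of A (simultaneous row and column reduction) yields pivots -2, 1, 0.
Counting signs: 1 positive, 1 negative, 1 zero.
Hence Q is indefinite.

indefinite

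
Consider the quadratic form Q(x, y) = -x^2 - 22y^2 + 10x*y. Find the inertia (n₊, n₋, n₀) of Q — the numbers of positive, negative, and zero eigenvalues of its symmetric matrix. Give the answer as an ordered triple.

(1, 1, 0)

The associated matrix is A = [[-1, 5], [5, -22]].
Congruent diagonalization of A (simultaneous row and column reduction) yields pivots -1, 3.
Counting signs: 1 positive, 1 negative.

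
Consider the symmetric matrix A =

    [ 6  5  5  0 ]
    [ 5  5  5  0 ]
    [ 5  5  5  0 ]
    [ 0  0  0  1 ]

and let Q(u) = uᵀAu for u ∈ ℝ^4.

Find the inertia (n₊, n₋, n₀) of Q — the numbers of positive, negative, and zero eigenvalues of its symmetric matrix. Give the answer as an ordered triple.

Symmetric row and column elimination reduces A to a congruent diagonal form with pivots 6, 5/6, 0, 1.
That gives 3 positive, 1 zero pivots.

(3, 0, 1)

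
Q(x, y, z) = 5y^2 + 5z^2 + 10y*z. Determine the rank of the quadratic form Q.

1

Write A = [[0, 0, 0], [0, 5, 5], [0, 5, 5]].
Congruent diagonalization of A (simultaneous row and column reduction) yields pivots 0, 5, 0.
Counting signs: 1 positive, 2 zero.
The rank is the number of nonzero pivots: 1.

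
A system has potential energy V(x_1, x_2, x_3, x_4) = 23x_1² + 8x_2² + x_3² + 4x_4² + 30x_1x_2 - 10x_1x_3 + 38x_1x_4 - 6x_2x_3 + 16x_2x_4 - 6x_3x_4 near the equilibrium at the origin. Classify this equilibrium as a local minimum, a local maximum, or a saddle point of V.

saddle point

The Hessian at the origin is H = [[46, 30, -10, 38], [30, 16, -6, 16], [-10, -6, 2, -6], [38, 16, -6, 8]].
Congruent diagonalization of H (simultaneous row and column reduction) yields pivots 46, -82/23, -4/41, 8.
So there are 2 positive, 2 negative pivots.
H is indefinite, so the origin is a saddle point.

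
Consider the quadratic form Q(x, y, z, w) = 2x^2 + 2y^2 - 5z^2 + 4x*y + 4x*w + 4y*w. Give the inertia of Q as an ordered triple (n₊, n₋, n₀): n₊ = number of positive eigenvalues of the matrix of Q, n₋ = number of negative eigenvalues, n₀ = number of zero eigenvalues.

(1, 2, 1)

The associated matrix is A = [[2, 2, 0, 2], [2, 2, 0, 2], [0, 0, -5, 0], [2, 2, 0, 0]].
Symmetric row and column elimination reduces A to a congruent diagonal form with pivots 2, 0, -5, -2.
Counting signs: 1 positive, 2 negative, 1 zero.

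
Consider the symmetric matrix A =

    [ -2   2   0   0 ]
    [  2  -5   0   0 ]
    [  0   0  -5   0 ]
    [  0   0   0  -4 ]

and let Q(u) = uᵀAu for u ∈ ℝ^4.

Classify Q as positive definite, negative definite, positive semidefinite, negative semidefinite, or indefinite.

negative definite

Leading principal minors: Δ_1 = -2, Δ_2 = 6, Δ_3 = -30, Δ_4 = 120.
The signs alternate starting with Δ_1 < 0, so by Sylvester's criterion Q is negative definite.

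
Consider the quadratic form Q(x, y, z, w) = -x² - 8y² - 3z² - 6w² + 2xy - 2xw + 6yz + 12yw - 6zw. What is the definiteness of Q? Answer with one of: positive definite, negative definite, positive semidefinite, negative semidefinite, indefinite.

Write A = [[-1, 1, 0, -1], [1, -8, 3, 6], [0, 3, -3, -3], [-1, 6, -3, -6]].
An LDLᵀ factorisation of A has diagonal entries -1, -7, -12/7, -1.
Counting signs: 4 negative.
Hence Q is negative definite.

negative definite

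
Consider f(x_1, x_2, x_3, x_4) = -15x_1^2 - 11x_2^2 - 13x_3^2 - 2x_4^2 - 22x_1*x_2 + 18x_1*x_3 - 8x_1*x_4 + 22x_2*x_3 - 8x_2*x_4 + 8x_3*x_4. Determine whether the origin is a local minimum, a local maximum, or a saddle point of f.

The Hessian at the origin is H = [[-30, -22, 18, -8], [-22, -22, 22, -8], [18, 22, -26, 8], [-8, -8, 8, -4]].
An LDLᵀ factorisation of H has diagonal entries -30, -88/15, -2, -12/11.
That gives 4 negative pivots.
H is negative definite, so the origin is a strict local maximum.

local maximum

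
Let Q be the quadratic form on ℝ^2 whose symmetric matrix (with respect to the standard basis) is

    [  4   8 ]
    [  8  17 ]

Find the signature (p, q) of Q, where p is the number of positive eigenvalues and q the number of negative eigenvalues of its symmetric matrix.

(2, 0)

Applying the same elementary operations to the rows and columns of A produces a congruent diagonal matrix with entries 4, 1.
So there are 2 positive pivots.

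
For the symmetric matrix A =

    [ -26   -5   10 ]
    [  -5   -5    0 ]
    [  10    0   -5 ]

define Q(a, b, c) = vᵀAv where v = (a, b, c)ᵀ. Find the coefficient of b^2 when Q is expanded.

-5

The coefficient of b^2 is the diagonal entry A[2,2] = -5.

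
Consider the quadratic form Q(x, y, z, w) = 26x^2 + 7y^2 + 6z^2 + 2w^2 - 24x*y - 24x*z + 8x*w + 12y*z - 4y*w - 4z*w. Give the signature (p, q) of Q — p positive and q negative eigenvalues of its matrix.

The symmetric matrix is A = [[26, -12, -12, 4], [-12, 7, 6, -2], [-12, 6, 6, -2], [4, -2, -2, 2]].
Congruent diagonalization of A (simultaneous row and column reduction) yields pivots 26, 19/13, 6/19, 4/3.
That gives 4 positive pivots.

(4, 0)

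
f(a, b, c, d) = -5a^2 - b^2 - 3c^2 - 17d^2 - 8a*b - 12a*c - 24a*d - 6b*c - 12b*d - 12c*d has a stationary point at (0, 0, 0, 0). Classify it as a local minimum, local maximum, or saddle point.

saddle point

The Hessian at the origin is H = [[-10, -8, -12, -24], [-8, -2, -6, -12], [-12, -6, -6, -12], [-24, -12, -12, -34]].
Applying the same elementary operations to the rows and columns of H produces a congruent diagonal matrix with entries -10, 22/5, 60/11, -10.
So there are 2 positive, 2 negative pivots.
H is indefinite, so the origin is a saddle point.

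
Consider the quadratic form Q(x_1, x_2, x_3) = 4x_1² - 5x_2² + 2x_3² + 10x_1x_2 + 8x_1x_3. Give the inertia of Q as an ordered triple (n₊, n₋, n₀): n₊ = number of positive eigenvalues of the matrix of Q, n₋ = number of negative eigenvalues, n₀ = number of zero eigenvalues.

The associated matrix is A = [[4, 5, 4], [5, -5, 0], [4, 0, 2]].
Row-reducing A symmetrically gives the diagonal entries 4, -45/4, 2/9.
That gives 2 positive, 1 negative pivots.

(2, 1, 0)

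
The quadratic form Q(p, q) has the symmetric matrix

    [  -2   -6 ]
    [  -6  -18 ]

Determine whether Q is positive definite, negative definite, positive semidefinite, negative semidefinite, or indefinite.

For the 2×2 matrix [[-2, -6], [-6, -18]]: det = -2·-18 − (-6)² = 0, trace = -20.
det = 0 so one eigenvalue is zero; the form is semidefinite with the sign of the trace.

negative semidefinite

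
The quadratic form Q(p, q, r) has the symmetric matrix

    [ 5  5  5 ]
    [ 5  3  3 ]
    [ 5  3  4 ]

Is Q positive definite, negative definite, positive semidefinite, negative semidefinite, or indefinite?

indefinite

Applying the same elementary operations to the rows and columns of A produces a congruent diagonal matrix with entries 5, -2, 1.
Counting signs: 2 positive, 1 negative.
Hence Q is indefinite.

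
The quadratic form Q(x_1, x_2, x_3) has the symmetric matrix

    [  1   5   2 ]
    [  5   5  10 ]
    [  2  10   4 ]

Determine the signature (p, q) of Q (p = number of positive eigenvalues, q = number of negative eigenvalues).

Applying the same elementary operations to the rows and columns of A produces a congruent diagonal matrix with entries 1, -20, 0.
Counting signs: 1 positive, 1 negative, 1 zero.

(1, 1)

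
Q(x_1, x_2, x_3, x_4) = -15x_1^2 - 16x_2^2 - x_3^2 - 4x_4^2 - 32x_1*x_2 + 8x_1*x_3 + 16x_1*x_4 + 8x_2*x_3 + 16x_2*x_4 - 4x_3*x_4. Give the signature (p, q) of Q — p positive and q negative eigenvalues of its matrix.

The associated matrix is A = [[-15, -16, 4, 8], [-16, -16, 4, 8], [4, 4, -1, -2], [8, 8, -2, -4]].
Symmetric row and column elimination reduces A to a congruent diagonal form with pivots -15, 16/15, 0, 0.
So there are 1 positive, 1 negative, 2 zero pivots.

(1, 1)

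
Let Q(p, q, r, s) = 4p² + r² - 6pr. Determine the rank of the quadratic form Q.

The associated matrix is A = [[4, 0, -3, 0], [0, 0, 0, 0], [-3, 0, 1, 0], [0, 0, 0, 0]].
Symmetric row and column elimination reduces A to a congruent diagonal form with pivots 4, 0, -5/4, 0.
So there are 1 positive, 1 negative, 2 zero pivots.
The rank is the number of nonzero pivots: 2.

2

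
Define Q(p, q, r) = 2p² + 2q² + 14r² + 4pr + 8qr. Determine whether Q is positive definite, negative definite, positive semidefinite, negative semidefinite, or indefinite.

The symmetric matrix of Q is A = [[2, 0, 2], [0, 2, 4], [2, 4, 14]].
Leading principal minors: Δ_1 = 2, Δ_2 = 4, Δ_3 = 16.
All leading principal minors are positive, so by Sylvester's criterion Q is positive definite.

positive definite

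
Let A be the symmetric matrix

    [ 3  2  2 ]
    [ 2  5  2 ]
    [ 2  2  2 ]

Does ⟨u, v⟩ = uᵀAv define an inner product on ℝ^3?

yes

Leading principal minors: Δ_1 = 3, Δ_2 = 11, Δ_3 = 6.
All leading principal minors are positive, so by Sylvester's criterion Q is positive definite.
⟨·,·⟩ is an inner product exactly when A is positive definite.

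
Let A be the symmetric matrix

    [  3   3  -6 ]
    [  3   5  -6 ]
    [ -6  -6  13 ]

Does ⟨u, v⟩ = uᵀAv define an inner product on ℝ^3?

yes

An LDLᵀ factorisation of A has diagonal entries 3, 2, 1.
That gives 3 positive pivots.
Hence Q is positive definite.
⟨·,·⟩ is an inner product exactly when A is positive definite.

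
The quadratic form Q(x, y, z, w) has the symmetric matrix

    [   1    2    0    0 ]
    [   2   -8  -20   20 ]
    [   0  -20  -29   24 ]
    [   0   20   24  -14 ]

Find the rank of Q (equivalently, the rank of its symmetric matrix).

Congruent diagonalization of A (simultaneous row and column reduction) yields pivots 1, -12, 13/3, -10/13.
So there are 2 positive, 2 negative pivots.
The rank is the number of nonzero pivots: 4.

4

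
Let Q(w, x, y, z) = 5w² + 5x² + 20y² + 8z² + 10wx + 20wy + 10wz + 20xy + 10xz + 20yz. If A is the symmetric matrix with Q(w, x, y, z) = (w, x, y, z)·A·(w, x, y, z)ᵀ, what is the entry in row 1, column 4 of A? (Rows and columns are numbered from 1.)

5

The coefficient of w·z in Q is 10. For a symmetric A this equals A[1,4] + A[4,1] = 2·A[1,4].
So A[1,4] = 10/2 = 5.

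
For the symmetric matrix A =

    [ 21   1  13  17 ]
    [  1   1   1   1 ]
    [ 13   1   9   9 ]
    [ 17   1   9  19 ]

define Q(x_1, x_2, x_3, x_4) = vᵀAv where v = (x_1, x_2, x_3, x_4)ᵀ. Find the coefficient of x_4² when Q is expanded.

The coefficient of x_4² is the diagonal entry A[4,4] = 19.

19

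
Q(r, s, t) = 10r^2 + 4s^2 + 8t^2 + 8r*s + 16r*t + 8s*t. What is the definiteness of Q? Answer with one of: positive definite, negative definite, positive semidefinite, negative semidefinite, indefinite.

The symmetric matrix of Q is A = [[10, 4, 8], [4, 4, 4], [8, 4, 8]].
Leading principal minors: Δ_1 = 10, Δ_2 = 24, Δ_3 = 32.
All leading principal minors are positive, so by Sylvester's criterion Q is positive definite.

positive definite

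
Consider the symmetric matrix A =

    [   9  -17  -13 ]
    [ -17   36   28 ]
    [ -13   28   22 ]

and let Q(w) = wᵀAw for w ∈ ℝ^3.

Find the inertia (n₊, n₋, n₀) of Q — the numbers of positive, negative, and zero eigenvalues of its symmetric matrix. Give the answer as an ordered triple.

Applying the same elementary operations to the rows and columns of A produces a congruent diagonal matrix with entries 9, 35/9, 6/35.
That gives 3 positive pivots.

(3, 0, 0)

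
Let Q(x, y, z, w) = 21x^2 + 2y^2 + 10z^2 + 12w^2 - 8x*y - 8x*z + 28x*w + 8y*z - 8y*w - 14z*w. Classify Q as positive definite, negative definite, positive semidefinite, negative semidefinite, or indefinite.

Write A = [[21, -4, -4, 14], [-4, 2, 4, -4], [-4, 4, 10, -7], [14, -4, -7, 12]].
Applying the same elementary operations to the rows and columns of A produces a congruent diagonal matrix with entries 21, 26/21, 10/13, 3/10.
So there are 4 positive pivots.
Hence Q is positive definite.

positive definite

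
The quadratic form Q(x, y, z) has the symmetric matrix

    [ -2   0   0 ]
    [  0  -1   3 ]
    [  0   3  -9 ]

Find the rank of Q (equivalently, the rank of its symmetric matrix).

2

Applying the same elementary operations to the rows and columns of A produces a congruent diagonal matrix with entries -2, -1, 0.
Counting signs: 2 negative, 1 zero.
The rank is the number of nonzero pivots: 2.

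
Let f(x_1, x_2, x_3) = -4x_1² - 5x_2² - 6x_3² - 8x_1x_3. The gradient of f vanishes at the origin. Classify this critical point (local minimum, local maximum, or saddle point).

local maximum

The Hessian at the origin is H = [[-8, 0, -8], [0, -10, 0], [-8, 0, -12]].
Applying the same elementary operations to the rows and columns of H produces a congruent diagonal matrix with entries -8, -10, -4.
Counting signs: 3 negative.
H is negative definite, so the origin is a strict local maximum.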